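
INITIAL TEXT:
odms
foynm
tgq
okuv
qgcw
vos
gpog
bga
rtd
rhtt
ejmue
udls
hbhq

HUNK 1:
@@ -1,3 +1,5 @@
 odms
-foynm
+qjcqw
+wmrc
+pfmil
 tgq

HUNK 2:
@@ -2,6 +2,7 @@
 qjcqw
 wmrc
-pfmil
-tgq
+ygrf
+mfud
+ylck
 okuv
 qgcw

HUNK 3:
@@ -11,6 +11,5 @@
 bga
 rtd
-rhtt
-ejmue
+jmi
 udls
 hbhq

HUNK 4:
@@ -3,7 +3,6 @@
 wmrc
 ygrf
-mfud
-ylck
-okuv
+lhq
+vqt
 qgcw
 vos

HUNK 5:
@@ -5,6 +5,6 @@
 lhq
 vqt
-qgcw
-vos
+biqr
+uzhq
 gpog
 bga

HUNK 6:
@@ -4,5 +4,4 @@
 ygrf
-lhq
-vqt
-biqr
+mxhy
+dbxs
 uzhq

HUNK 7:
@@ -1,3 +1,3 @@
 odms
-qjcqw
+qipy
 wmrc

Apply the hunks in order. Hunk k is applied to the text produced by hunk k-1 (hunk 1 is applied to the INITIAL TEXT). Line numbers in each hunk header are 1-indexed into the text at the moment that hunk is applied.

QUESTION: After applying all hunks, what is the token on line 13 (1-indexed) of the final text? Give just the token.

Answer: hbhq

Derivation:
Hunk 1: at line 1 remove [foynm] add [qjcqw,wmrc,pfmil] -> 15 lines: odms qjcqw wmrc pfmil tgq okuv qgcw vos gpog bga rtd rhtt ejmue udls hbhq
Hunk 2: at line 2 remove [pfmil,tgq] add [ygrf,mfud,ylck] -> 16 lines: odms qjcqw wmrc ygrf mfud ylck okuv qgcw vos gpog bga rtd rhtt ejmue udls hbhq
Hunk 3: at line 11 remove [rhtt,ejmue] add [jmi] -> 15 lines: odms qjcqw wmrc ygrf mfud ylck okuv qgcw vos gpog bga rtd jmi udls hbhq
Hunk 4: at line 3 remove [mfud,ylck,okuv] add [lhq,vqt] -> 14 lines: odms qjcqw wmrc ygrf lhq vqt qgcw vos gpog bga rtd jmi udls hbhq
Hunk 5: at line 5 remove [qgcw,vos] add [biqr,uzhq] -> 14 lines: odms qjcqw wmrc ygrf lhq vqt biqr uzhq gpog bga rtd jmi udls hbhq
Hunk 6: at line 4 remove [lhq,vqt,biqr] add [mxhy,dbxs] -> 13 lines: odms qjcqw wmrc ygrf mxhy dbxs uzhq gpog bga rtd jmi udls hbhq
Hunk 7: at line 1 remove [qjcqw] add [qipy] -> 13 lines: odms qipy wmrc ygrf mxhy dbxs uzhq gpog bga rtd jmi udls hbhq
Final line 13: hbhq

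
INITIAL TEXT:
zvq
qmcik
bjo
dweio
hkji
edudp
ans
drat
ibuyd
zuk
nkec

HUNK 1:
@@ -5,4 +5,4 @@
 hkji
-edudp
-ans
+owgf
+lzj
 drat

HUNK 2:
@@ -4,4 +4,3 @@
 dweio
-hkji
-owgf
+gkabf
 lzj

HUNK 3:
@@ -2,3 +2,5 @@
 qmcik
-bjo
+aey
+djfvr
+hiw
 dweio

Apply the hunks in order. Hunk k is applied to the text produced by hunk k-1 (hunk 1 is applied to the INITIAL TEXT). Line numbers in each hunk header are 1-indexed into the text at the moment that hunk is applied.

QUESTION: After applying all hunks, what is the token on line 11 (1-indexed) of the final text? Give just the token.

Hunk 1: at line 5 remove [edudp,ans] add [owgf,lzj] -> 11 lines: zvq qmcik bjo dweio hkji owgf lzj drat ibuyd zuk nkec
Hunk 2: at line 4 remove [hkji,owgf] add [gkabf] -> 10 lines: zvq qmcik bjo dweio gkabf lzj drat ibuyd zuk nkec
Hunk 3: at line 2 remove [bjo] add [aey,djfvr,hiw] -> 12 lines: zvq qmcik aey djfvr hiw dweio gkabf lzj drat ibuyd zuk nkec
Final line 11: zuk

Answer: zuk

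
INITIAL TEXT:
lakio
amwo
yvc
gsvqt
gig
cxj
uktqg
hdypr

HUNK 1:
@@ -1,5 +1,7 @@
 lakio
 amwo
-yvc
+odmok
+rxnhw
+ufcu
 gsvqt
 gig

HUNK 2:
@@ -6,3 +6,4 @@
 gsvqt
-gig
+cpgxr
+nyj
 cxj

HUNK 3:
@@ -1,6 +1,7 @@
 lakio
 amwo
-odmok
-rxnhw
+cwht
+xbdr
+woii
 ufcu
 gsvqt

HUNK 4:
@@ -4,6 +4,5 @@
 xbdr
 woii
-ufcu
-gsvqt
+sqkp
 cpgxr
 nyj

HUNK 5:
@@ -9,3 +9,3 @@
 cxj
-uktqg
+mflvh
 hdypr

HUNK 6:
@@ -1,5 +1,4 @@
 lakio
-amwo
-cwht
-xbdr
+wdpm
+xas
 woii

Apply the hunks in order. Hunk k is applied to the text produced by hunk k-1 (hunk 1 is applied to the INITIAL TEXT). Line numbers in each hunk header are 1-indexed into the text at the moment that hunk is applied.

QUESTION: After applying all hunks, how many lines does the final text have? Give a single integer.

Hunk 1: at line 1 remove [yvc] add [odmok,rxnhw,ufcu] -> 10 lines: lakio amwo odmok rxnhw ufcu gsvqt gig cxj uktqg hdypr
Hunk 2: at line 6 remove [gig] add [cpgxr,nyj] -> 11 lines: lakio amwo odmok rxnhw ufcu gsvqt cpgxr nyj cxj uktqg hdypr
Hunk 3: at line 1 remove [odmok,rxnhw] add [cwht,xbdr,woii] -> 12 lines: lakio amwo cwht xbdr woii ufcu gsvqt cpgxr nyj cxj uktqg hdypr
Hunk 4: at line 4 remove [ufcu,gsvqt] add [sqkp] -> 11 lines: lakio amwo cwht xbdr woii sqkp cpgxr nyj cxj uktqg hdypr
Hunk 5: at line 9 remove [uktqg] add [mflvh] -> 11 lines: lakio amwo cwht xbdr woii sqkp cpgxr nyj cxj mflvh hdypr
Hunk 6: at line 1 remove [amwo,cwht,xbdr] add [wdpm,xas] -> 10 lines: lakio wdpm xas woii sqkp cpgxr nyj cxj mflvh hdypr
Final line count: 10

Answer: 10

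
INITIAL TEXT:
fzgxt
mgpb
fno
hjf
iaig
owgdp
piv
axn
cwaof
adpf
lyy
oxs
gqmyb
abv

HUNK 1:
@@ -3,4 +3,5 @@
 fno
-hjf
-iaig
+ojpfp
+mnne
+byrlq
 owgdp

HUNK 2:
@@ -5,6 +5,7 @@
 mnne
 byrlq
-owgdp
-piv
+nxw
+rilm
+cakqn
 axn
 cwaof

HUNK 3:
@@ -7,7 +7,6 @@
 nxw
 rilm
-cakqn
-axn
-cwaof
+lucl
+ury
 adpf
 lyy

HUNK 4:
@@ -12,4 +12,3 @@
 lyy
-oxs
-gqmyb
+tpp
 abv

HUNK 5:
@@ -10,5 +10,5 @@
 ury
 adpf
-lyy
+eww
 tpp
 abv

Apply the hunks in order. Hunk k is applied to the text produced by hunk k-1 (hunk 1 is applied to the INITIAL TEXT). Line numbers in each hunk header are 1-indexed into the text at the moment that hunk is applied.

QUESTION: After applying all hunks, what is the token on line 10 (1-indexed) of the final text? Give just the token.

Answer: ury

Derivation:
Hunk 1: at line 3 remove [hjf,iaig] add [ojpfp,mnne,byrlq] -> 15 lines: fzgxt mgpb fno ojpfp mnne byrlq owgdp piv axn cwaof adpf lyy oxs gqmyb abv
Hunk 2: at line 5 remove [owgdp,piv] add [nxw,rilm,cakqn] -> 16 lines: fzgxt mgpb fno ojpfp mnne byrlq nxw rilm cakqn axn cwaof adpf lyy oxs gqmyb abv
Hunk 3: at line 7 remove [cakqn,axn,cwaof] add [lucl,ury] -> 15 lines: fzgxt mgpb fno ojpfp mnne byrlq nxw rilm lucl ury adpf lyy oxs gqmyb abv
Hunk 4: at line 12 remove [oxs,gqmyb] add [tpp] -> 14 lines: fzgxt mgpb fno ojpfp mnne byrlq nxw rilm lucl ury adpf lyy tpp abv
Hunk 5: at line 10 remove [lyy] add [eww] -> 14 lines: fzgxt mgpb fno ojpfp mnne byrlq nxw rilm lucl ury adpf eww tpp abv
Final line 10: ury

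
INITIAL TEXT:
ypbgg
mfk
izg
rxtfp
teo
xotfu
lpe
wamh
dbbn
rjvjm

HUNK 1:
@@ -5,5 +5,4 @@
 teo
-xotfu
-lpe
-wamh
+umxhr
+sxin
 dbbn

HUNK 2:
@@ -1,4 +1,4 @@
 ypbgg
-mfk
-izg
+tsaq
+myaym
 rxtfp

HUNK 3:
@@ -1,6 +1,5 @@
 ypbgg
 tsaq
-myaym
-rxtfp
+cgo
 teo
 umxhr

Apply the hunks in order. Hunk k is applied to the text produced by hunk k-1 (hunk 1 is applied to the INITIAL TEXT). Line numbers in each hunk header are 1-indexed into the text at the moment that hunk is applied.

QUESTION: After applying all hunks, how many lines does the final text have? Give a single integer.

Hunk 1: at line 5 remove [xotfu,lpe,wamh] add [umxhr,sxin] -> 9 lines: ypbgg mfk izg rxtfp teo umxhr sxin dbbn rjvjm
Hunk 2: at line 1 remove [mfk,izg] add [tsaq,myaym] -> 9 lines: ypbgg tsaq myaym rxtfp teo umxhr sxin dbbn rjvjm
Hunk 3: at line 1 remove [myaym,rxtfp] add [cgo] -> 8 lines: ypbgg tsaq cgo teo umxhr sxin dbbn rjvjm
Final line count: 8

Answer: 8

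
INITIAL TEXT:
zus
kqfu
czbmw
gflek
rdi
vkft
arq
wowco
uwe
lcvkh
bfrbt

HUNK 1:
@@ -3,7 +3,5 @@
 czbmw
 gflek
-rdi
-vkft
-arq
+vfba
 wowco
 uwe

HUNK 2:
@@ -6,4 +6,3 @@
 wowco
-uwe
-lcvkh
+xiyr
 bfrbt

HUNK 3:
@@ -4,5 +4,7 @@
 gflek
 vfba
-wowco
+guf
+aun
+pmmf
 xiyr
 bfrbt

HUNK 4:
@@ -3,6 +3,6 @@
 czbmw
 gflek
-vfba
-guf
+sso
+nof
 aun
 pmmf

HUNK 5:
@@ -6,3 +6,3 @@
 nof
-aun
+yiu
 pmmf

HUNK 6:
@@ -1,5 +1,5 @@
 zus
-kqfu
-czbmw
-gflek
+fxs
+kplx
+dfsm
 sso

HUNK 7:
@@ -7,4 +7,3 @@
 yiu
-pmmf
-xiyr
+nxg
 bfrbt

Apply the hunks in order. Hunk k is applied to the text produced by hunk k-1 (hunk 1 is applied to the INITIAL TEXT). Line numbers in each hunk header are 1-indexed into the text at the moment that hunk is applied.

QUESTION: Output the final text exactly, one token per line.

Answer: zus
fxs
kplx
dfsm
sso
nof
yiu
nxg
bfrbt

Derivation:
Hunk 1: at line 3 remove [rdi,vkft,arq] add [vfba] -> 9 lines: zus kqfu czbmw gflek vfba wowco uwe lcvkh bfrbt
Hunk 2: at line 6 remove [uwe,lcvkh] add [xiyr] -> 8 lines: zus kqfu czbmw gflek vfba wowco xiyr bfrbt
Hunk 3: at line 4 remove [wowco] add [guf,aun,pmmf] -> 10 lines: zus kqfu czbmw gflek vfba guf aun pmmf xiyr bfrbt
Hunk 4: at line 3 remove [vfba,guf] add [sso,nof] -> 10 lines: zus kqfu czbmw gflek sso nof aun pmmf xiyr bfrbt
Hunk 5: at line 6 remove [aun] add [yiu] -> 10 lines: zus kqfu czbmw gflek sso nof yiu pmmf xiyr bfrbt
Hunk 6: at line 1 remove [kqfu,czbmw,gflek] add [fxs,kplx,dfsm] -> 10 lines: zus fxs kplx dfsm sso nof yiu pmmf xiyr bfrbt
Hunk 7: at line 7 remove [pmmf,xiyr] add [nxg] -> 9 lines: zus fxs kplx dfsm sso nof yiu nxg bfrbt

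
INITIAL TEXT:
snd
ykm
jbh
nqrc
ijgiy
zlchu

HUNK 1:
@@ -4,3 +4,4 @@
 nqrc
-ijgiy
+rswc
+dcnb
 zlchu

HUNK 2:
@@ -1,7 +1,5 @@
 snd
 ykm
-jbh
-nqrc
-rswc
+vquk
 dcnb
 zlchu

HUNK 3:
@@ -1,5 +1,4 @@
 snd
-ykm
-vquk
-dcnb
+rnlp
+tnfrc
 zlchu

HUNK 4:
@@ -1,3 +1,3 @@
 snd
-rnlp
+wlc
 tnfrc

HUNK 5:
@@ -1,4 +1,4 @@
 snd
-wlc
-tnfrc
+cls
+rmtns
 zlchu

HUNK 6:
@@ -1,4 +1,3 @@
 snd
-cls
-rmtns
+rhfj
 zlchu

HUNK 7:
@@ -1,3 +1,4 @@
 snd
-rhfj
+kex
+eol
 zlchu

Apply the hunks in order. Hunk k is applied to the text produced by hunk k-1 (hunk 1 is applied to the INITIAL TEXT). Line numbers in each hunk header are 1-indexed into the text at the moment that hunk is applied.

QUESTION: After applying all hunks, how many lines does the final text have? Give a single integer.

Hunk 1: at line 4 remove [ijgiy] add [rswc,dcnb] -> 7 lines: snd ykm jbh nqrc rswc dcnb zlchu
Hunk 2: at line 1 remove [jbh,nqrc,rswc] add [vquk] -> 5 lines: snd ykm vquk dcnb zlchu
Hunk 3: at line 1 remove [ykm,vquk,dcnb] add [rnlp,tnfrc] -> 4 lines: snd rnlp tnfrc zlchu
Hunk 4: at line 1 remove [rnlp] add [wlc] -> 4 lines: snd wlc tnfrc zlchu
Hunk 5: at line 1 remove [wlc,tnfrc] add [cls,rmtns] -> 4 lines: snd cls rmtns zlchu
Hunk 6: at line 1 remove [cls,rmtns] add [rhfj] -> 3 lines: snd rhfj zlchu
Hunk 7: at line 1 remove [rhfj] add [kex,eol] -> 4 lines: snd kex eol zlchu
Final line count: 4

Answer: 4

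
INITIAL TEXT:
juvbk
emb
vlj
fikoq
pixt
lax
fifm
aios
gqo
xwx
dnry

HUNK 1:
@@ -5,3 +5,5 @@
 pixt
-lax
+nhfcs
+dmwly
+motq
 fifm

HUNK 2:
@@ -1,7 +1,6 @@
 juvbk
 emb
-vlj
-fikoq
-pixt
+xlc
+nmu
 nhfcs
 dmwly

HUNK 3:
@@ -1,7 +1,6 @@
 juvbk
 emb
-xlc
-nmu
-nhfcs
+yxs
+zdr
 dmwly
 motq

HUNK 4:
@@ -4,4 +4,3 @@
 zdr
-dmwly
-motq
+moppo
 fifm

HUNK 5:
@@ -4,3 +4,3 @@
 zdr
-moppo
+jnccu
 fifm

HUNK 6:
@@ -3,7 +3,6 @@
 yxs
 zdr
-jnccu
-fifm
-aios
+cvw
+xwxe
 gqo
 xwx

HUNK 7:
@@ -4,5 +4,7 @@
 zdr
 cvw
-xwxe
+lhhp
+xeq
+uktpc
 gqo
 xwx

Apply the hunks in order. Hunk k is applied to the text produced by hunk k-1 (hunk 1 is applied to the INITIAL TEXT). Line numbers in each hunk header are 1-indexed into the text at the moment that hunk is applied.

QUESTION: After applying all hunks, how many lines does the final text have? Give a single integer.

Answer: 11

Derivation:
Hunk 1: at line 5 remove [lax] add [nhfcs,dmwly,motq] -> 13 lines: juvbk emb vlj fikoq pixt nhfcs dmwly motq fifm aios gqo xwx dnry
Hunk 2: at line 1 remove [vlj,fikoq,pixt] add [xlc,nmu] -> 12 lines: juvbk emb xlc nmu nhfcs dmwly motq fifm aios gqo xwx dnry
Hunk 3: at line 1 remove [xlc,nmu,nhfcs] add [yxs,zdr] -> 11 lines: juvbk emb yxs zdr dmwly motq fifm aios gqo xwx dnry
Hunk 4: at line 4 remove [dmwly,motq] add [moppo] -> 10 lines: juvbk emb yxs zdr moppo fifm aios gqo xwx dnry
Hunk 5: at line 4 remove [moppo] add [jnccu] -> 10 lines: juvbk emb yxs zdr jnccu fifm aios gqo xwx dnry
Hunk 6: at line 3 remove [jnccu,fifm,aios] add [cvw,xwxe] -> 9 lines: juvbk emb yxs zdr cvw xwxe gqo xwx dnry
Hunk 7: at line 4 remove [xwxe] add [lhhp,xeq,uktpc] -> 11 lines: juvbk emb yxs zdr cvw lhhp xeq uktpc gqo xwx dnry
Final line count: 11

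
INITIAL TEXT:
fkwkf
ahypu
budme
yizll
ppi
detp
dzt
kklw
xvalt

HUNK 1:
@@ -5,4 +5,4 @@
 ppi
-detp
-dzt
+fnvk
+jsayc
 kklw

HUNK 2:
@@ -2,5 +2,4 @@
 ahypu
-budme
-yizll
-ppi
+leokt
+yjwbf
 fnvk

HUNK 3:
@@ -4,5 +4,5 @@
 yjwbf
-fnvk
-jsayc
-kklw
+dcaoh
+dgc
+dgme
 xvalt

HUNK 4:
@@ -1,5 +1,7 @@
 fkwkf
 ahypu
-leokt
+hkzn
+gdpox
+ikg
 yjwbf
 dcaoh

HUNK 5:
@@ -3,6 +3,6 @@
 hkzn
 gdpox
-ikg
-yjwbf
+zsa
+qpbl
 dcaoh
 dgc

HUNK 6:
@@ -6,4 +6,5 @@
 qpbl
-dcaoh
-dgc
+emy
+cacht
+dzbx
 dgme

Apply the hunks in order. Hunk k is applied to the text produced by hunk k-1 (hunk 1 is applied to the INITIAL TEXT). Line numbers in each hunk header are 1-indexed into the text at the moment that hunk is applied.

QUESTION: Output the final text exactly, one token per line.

Answer: fkwkf
ahypu
hkzn
gdpox
zsa
qpbl
emy
cacht
dzbx
dgme
xvalt

Derivation:
Hunk 1: at line 5 remove [detp,dzt] add [fnvk,jsayc] -> 9 lines: fkwkf ahypu budme yizll ppi fnvk jsayc kklw xvalt
Hunk 2: at line 2 remove [budme,yizll,ppi] add [leokt,yjwbf] -> 8 lines: fkwkf ahypu leokt yjwbf fnvk jsayc kklw xvalt
Hunk 3: at line 4 remove [fnvk,jsayc,kklw] add [dcaoh,dgc,dgme] -> 8 lines: fkwkf ahypu leokt yjwbf dcaoh dgc dgme xvalt
Hunk 4: at line 1 remove [leokt] add [hkzn,gdpox,ikg] -> 10 lines: fkwkf ahypu hkzn gdpox ikg yjwbf dcaoh dgc dgme xvalt
Hunk 5: at line 3 remove [ikg,yjwbf] add [zsa,qpbl] -> 10 lines: fkwkf ahypu hkzn gdpox zsa qpbl dcaoh dgc dgme xvalt
Hunk 6: at line 6 remove [dcaoh,dgc] add [emy,cacht,dzbx] -> 11 lines: fkwkf ahypu hkzn gdpox zsa qpbl emy cacht dzbx dgme xvalt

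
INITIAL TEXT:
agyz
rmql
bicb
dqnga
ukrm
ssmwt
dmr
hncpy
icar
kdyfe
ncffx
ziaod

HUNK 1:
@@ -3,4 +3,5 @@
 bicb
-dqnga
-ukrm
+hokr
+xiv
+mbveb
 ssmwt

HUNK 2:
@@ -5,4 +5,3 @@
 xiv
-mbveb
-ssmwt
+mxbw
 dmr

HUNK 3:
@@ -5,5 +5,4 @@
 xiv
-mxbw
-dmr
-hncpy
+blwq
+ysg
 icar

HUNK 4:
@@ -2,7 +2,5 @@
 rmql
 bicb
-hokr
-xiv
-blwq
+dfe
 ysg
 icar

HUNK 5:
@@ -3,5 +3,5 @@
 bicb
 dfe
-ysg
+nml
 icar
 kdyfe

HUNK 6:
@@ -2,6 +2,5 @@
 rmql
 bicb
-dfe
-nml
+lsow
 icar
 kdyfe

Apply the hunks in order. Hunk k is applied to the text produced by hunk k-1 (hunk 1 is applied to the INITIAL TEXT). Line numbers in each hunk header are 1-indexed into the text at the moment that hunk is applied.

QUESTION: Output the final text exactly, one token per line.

Answer: agyz
rmql
bicb
lsow
icar
kdyfe
ncffx
ziaod

Derivation:
Hunk 1: at line 3 remove [dqnga,ukrm] add [hokr,xiv,mbveb] -> 13 lines: agyz rmql bicb hokr xiv mbveb ssmwt dmr hncpy icar kdyfe ncffx ziaod
Hunk 2: at line 5 remove [mbveb,ssmwt] add [mxbw] -> 12 lines: agyz rmql bicb hokr xiv mxbw dmr hncpy icar kdyfe ncffx ziaod
Hunk 3: at line 5 remove [mxbw,dmr,hncpy] add [blwq,ysg] -> 11 lines: agyz rmql bicb hokr xiv blwq ysg icar kdyfe ncffx ziaod
Hunk 4: at line 2 remove [hokr,xiv,blwq] add [dfe] -> 9 lines: agyz rmql bicb dfe ysg icar kdyfe ncffx ziaod
Hunk 5: at line 3 remove [ysg] add [nml] -> 9 lines: agyz rmql bicb dfe nml icar kdyfe ncffx ziaod
Hunk 6: at line 2 remove [dfe,nml] add [lsow] -> 8 lines: agyz rmql bicb lsow icar kdyfe ncffx ziaod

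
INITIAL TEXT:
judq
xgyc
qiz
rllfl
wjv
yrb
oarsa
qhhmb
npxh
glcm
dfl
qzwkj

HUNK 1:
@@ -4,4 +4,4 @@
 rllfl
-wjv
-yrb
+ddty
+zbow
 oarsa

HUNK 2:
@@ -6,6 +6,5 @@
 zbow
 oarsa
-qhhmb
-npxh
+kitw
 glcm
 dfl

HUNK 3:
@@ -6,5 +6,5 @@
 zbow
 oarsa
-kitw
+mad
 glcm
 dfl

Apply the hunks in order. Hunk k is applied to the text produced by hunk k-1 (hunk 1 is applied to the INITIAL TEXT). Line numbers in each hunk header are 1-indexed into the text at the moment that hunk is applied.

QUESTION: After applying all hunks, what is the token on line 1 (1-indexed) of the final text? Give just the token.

Answer: judq

Derivation:
Hunk 1: at line 4 remove [wjv,yrb] add [ddty,zbow] -> 12 lines: judq xgyc qiz rllfl ddty zbow oarsa qhhmb npxh glcm dfl qzwkj
Hunk 2: at line 6 remove [qhhmb,npxh] add [kitw] -> 11 lines: judq xgyc qiz rllfl ddty zbow oarsa kitw glcm dfl qzwkj
Hunk 3: at line 6 remove [kitw] add [mad] -> 11 lines: judq xgyc qiz rllfl ddty zbow oarsa mad glcm dfl qzwkj
Final line 1: judq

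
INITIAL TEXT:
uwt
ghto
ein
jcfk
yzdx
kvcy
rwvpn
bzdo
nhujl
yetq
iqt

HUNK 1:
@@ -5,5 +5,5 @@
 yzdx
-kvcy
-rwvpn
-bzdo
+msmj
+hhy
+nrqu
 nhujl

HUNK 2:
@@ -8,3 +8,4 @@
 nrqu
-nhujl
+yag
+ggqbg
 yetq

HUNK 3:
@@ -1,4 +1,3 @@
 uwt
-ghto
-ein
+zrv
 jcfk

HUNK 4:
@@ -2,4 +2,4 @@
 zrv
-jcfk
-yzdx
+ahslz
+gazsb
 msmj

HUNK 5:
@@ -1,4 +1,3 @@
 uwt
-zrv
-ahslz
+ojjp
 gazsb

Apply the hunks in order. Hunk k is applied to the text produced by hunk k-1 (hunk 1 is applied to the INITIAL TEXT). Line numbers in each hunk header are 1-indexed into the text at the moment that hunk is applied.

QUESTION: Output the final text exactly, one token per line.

Hunk 1: at line 5 remove [kvcy,rwvpn,bzdo] add [msmj,hhy,nrqu] -> 11 lines: uwt ghto ein jcfk yzdx msmj hhy nrqu nhujl yetq iqt
Hunk 2: at line 8 remove [nhujl] add [yag,ggqbg] -> 12 lines: uwt ghto ein jcfk yzdx msmj hhy nrqu yag ggqbg yetq iqt
Hunk 3: at line 1 remove [ghto,ein] add [zrv] -> 11 lines: uwt zrv jcfk yzdx msmj hhy nrqu yag ggqbg yetq iqt
Hunk 4: at line 2 remove [jcfk,yzdx] add [ahslz,gazsb] -> 11 lines: uwt zrv ahslz gazsb msmj hhy nrqu yag ggqbg yetq iqt
Hunk 5: at line 1 remove [zrv,ahslz] add [ojjp] -> 10 lines: uwt ojjp gazsb msmj hhy nrqu yag ggqbg yetq iqt

Answer: uwt
ojjp
gazsb
msmj
hhy
nrqu
yag
ggqbg
yetq
iqt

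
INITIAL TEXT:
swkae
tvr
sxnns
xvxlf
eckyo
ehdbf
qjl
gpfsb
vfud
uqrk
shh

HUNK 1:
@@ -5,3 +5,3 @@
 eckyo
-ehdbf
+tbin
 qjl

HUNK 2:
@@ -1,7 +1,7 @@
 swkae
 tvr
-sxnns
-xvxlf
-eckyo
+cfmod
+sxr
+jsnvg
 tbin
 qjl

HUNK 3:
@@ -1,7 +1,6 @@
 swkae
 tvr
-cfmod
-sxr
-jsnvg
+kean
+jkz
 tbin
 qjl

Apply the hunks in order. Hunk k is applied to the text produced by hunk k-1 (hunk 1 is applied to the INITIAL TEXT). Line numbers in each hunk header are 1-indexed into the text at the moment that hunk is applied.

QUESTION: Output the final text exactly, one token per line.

Hunk 1: at line 5 remove [ehdbf] add [tbin] -> 11 lines: swkae tvr sxnns xvxlf eckyo tbin qjl gpfsb vfud uqrk shh
Hunk 2: at line 1 remove [sxnns,xvxlf,eckyo] add [cfmod,sxr,jsnvg] -> 11 lines: swkae tvr cfmod sxr jsnvg tbin qjl gpfsb vfud uqrk shh
Hunk 3: at line 1 remove [cfmod,sxr,jsnvg] add [kean,jkz] -> 10 lines: swkae tvr kean jkz tbin qjl gpfsb vfud uqrk shh

Answer: swkae
tvr
kean
jkz
tbin
qjl
gpfsb
vfud
uqrk
shh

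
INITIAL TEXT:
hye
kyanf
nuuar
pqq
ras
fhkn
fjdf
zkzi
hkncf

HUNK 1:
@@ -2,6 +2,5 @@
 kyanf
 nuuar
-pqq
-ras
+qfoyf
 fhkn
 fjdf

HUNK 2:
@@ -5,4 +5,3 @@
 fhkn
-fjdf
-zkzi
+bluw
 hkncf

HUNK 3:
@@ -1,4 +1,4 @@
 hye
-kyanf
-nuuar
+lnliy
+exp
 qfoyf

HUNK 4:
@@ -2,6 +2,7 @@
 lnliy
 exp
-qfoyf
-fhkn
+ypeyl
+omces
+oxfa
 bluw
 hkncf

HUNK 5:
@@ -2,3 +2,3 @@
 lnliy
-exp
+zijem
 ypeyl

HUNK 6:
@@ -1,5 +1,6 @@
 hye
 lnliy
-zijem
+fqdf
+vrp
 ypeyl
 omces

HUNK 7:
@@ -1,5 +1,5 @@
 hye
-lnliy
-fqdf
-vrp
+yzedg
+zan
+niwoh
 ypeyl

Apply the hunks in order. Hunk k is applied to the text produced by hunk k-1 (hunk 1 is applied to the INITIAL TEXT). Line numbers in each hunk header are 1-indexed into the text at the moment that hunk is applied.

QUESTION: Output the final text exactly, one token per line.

Hunk 1: at line 2 remove [pqq,ras] add [qfoyf] -> 8 lines: hye kyanf nuuar qfoyf fhkn fjdf zkzi hkncf
Hunk 2: at line 5 remove [fjdf,zkzi] add [bluw] -> 7 lines: hye kyanf nuuar qfoyf fhkn bluw hkncf
Hunk 3: at line 1 remove [kyanf,nuuar] add [lnliy,exp] -> 7 lines: hye lnliy exp qfoyf fhkn bluw hkncf
Hunk 4: at line 2 remove [qfoyf,fhkn] add [ypeyl,omces,oxfa] -> 8 lines: hye lnliy exp ypeyl omces oxfa bluw hkncf
Hunk 5: at line 2 remove [exp] add [zijem] -> 8 lines: hye lnliy zijem ypeyl omces oxfa bluw hkncf
Hunk 6: at line 1 remove [zijem] add [fqdf,vrp] -> 9 lines: hye lnliy fqdf vrp ypeyl omces oxfa bluw hkncf
Hunk 7: at line 1 remove [lnliy,fqdf,vrp] add [yzedg,zan,niwoh] -> 9 lines: hye yzedg zan niwoh ypeyl omces oxfa bluw hkncf

Answer: hye
yzedg
zan
niwoh
ypeyl
omces
oxfa
bluw
hkncf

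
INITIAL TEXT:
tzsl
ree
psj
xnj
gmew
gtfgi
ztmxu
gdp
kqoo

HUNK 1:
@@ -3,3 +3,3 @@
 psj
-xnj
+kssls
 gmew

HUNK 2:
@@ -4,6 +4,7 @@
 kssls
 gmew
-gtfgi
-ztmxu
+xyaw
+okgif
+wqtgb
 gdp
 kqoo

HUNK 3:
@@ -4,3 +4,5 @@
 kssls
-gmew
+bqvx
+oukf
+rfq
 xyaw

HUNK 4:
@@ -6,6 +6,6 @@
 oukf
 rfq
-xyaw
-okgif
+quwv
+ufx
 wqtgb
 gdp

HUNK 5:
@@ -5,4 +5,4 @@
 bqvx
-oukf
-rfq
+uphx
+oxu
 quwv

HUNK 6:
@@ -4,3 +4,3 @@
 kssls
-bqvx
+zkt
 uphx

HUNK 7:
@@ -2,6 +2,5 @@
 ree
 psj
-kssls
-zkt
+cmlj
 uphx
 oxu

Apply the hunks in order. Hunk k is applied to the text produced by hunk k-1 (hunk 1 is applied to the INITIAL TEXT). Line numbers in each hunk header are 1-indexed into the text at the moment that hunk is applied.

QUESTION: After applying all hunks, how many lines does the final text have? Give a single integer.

Answer: 11

Derivation:
Hunk 1: at line 3 remove [xnj] add [kssls] -> 9 lines: tzsl ree psj kssls gmew gtfgi ztmxu gdp kqoo
Hunk 2: at line 4 remove [gtfgi,ztmxu] add [xyaw,okgif,wqtgb] -> 10 lines: tzsl ree psj kssls gmew xyaw okgif wqtgb gdp kqoo
Hunk 3: at line 4 remove [gmew] add [bqvx,oukf,rfq] -> 12 lines: tzsl ree psj kssls bqvx oukf rfq xyaw okgif wqtgb gdp kqoo
Hunk 4: at line 6 remove [xyaw,okgif] add [quwv,ufx] -> 12 lines: tzsl ree psj kssls bqvx oukf rfq quwv ufx wqtgb gdp kqoo
Hunk 5: at line 5 remove [oukf,rfq] add [uphx,oxu] -> 12 lines: tzsl ree psj kssls bqvx uphx oxu quwv ufx wqtgb gdp kqoo
Hunk 6: at line 4 remove [bqvx] add [zkt] -> 12 lines: tzsl ree psj kssls zkt uphx oxu quwv ufx wqtgb gdp kqoo
Hunk 7: at line 2 remove [kssls,zkt] add [cmlj] -> 11 lines: tzsl ree psj cmlj uphx oxu quwv ufx wqtgb gdp kqoo
Final line count: 11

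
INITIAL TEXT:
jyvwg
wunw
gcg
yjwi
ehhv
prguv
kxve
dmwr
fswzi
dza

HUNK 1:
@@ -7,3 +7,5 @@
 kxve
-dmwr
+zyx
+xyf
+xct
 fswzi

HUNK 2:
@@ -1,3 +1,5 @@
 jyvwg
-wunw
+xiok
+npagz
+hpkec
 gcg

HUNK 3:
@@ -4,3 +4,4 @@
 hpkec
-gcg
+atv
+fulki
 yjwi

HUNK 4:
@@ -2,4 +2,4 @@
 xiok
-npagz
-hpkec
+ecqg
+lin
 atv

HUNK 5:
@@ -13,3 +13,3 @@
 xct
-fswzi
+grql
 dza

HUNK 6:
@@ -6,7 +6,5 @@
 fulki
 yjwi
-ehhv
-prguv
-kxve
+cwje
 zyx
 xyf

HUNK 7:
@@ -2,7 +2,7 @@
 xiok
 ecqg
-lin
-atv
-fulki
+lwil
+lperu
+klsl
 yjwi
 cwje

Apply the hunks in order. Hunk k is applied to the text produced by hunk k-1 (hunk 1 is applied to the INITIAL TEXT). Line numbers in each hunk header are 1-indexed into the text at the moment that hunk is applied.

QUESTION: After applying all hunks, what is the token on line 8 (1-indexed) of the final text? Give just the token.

Answer: cwje

Derivation:
Hunk 1: at line 7 remove [dmwr] add [zyx,xyf,xct] -> 12 lines: jyvwg wunw gcg yjwi ehhv prguv kxve zyx xyf xct fswzi dza
Hunk 2: at line 1 remove [wunw] add [xiok,npagz,hpkec] -> 14 lines: jyvwg xiok npagz hpkec gcg yjwi ehhv prguv kxve zyx xyf xct fswzi dza
Hunk 3: at line 4 remove [gcg] add [atv,fulki] -> 15 lines: jyvwg xiok npagz hpkec atv fulki yjwi ehhv prguv kxve zyx xyf xct fswzi dza
Hunk 4: at line 2 remove [npagz,hpkec] add [ecqg,lin] -> 15 lines: jyvwg xiok ecqg lin atv fulki yjwi ehhv prguv kxve zyx xyf xct fswzi dza
Hunk 5: at line 13 remove [fswzi] add [grql] -> 15 lines: jyvwg xiok ecqg lin atv fulki yjwi ehhv prguv kxve zyx xyf xct grql dza
Hunk 6: at line 6 remove [ehhv,prguv,kxve] add [cwje] -> 13 lines: jyvwg xiok ecqg lin atv fulki yjwi cwje zyx xyf xct grql dza
Hunk 7: at line 2 remove [lin,atv,fulki] add [lwil,lperu,klsl] -> 13 lines: jyvwg xiok ecqg lwil lperu klsl yjwi cwje zyx xyf xct grql dza
Final line 8: cwje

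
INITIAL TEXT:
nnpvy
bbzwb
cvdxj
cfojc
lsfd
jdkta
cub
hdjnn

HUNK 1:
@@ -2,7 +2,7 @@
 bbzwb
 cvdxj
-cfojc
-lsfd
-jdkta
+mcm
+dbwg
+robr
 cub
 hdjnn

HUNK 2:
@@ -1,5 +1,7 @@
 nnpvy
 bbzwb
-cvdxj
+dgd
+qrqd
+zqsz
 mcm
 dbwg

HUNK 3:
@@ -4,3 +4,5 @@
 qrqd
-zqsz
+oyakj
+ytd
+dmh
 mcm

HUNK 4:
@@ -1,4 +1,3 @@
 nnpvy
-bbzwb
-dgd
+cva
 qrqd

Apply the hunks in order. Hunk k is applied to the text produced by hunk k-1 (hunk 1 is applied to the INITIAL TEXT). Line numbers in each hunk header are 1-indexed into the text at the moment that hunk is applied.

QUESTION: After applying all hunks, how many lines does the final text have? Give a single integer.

Answer: 11

Derivation:
Hunk 1: at line 2 remove [cfojc,lsfd,jdkta] add [mcm,dbwg,robr] -> 8 lines: nnpvy bbzwb cvdxj mcm dbwg robr cub hdjnn
Hunk 2: at line 1 remove [cvdxj] add [dgd,qrqd,zqsz] -> 10 lines: nnpvy bbzwb dgd qrqd zqsz mcm dbwg robr cub hdjnn
Hunk 3: at line 4 remove [zqsz] add [oyakj,ytd,dmh] -> 12 lines: nnpvy bbzwb dgd qrqd oyakj ytd dmh mcm dbwg robr cub hdjnn
Hunk 4: at line 1 remove [bbzwb,dgd] add [cva] -> 11 lines: nnpvy cva qrqd oyakj ytd dmh mcm dbwg robr cub hdjnn
Final line count: 11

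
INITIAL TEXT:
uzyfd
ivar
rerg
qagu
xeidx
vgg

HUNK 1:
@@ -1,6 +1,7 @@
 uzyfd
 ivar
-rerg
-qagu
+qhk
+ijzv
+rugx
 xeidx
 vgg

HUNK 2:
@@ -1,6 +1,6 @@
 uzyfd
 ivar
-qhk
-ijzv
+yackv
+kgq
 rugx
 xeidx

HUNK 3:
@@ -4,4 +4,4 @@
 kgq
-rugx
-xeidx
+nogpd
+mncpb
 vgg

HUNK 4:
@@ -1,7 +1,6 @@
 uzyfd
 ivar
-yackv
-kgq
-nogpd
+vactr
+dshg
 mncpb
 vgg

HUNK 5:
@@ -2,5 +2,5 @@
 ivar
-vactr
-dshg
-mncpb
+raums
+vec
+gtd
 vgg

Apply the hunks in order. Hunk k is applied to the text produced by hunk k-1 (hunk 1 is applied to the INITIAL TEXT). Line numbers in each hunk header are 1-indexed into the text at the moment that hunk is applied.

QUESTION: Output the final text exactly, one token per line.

Answer: uzyfd
ivar
raums
vec
gtd
vgg

Derivation:
Hunk 1: at line 1 remove [rerg,qagu] add [qhk,ijzv,rugx] -> 7 lines: uzyfd ivar qhk ijzv rugx xeidx vgg
Hunk 2: at line 1 remove [qhk,ijzv] add [yackv,kgq] -> 7 lines: uzyfd ivar yackv kgq rugx xeidx vgg
Hunk 3: at line 4 remove [rugx,xeidx] add [nogpd,mncpb] -> 7 lines: uzyfd ivar yackv kgq nogpd mncpb vgg
Hunk 4: at line 1 remove [yackv,kgq,nogpd] add [vactr,dshg] -> 6 lines: uzyfd ivar vactr dshg mncpb vgg
Hunk 5: at line 2 remove [vactr,dshg,mncpb] add [raums,vec,gtd] -> 6 lines: uzyfd ivar raums vec gtd vgg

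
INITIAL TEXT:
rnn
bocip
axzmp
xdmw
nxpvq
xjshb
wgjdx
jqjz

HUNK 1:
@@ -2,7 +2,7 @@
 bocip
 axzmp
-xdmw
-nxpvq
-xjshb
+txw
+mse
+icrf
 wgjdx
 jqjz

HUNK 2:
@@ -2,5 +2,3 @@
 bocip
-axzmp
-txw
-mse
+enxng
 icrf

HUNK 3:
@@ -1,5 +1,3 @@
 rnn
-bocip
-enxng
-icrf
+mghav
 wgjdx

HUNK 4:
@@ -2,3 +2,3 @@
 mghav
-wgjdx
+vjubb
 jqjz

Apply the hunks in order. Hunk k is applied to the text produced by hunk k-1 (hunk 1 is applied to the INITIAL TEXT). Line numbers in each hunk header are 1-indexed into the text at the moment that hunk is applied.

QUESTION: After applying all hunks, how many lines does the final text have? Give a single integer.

Answer: 4

Derivation:
Hunk 1: at line 2 remove [xdmw,nxpvq,xjshb] add [txw,mse,icrf] -> 8 lines: rnn bocip axzmp txw mse icrf wgjdx jqjz
Hunk 2: at line 2 remove [axzmp,txw,mse] add [enxng] -> 6 lines: rnn bocip enxng icrf wgjdx jqjz
Hunk 3: at line 1 remove [bocip,enxng,icrf] add [mghav] -> 4 lines: rnn mghav wgjdx jqjz
Hunk 4: at line 2 remove [wgjdx] add [vjubb] -> 4 lines: rnn mghav vjubb jqjz
Final line count: 4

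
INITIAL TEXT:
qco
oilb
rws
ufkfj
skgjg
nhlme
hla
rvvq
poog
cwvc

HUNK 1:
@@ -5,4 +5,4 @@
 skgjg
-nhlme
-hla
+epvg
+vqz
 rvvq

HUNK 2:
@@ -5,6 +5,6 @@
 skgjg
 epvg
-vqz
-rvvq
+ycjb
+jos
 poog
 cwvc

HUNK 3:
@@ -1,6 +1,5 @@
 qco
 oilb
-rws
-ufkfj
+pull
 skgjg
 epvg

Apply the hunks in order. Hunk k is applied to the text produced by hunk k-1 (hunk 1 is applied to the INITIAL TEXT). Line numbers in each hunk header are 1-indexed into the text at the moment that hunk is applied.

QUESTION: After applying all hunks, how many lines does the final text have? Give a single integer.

Answer: 9

Derivation:
Hunk 1: at line 5 remove [nhlme,hla] add [epvg,vqz] -> 10 lines: qco oilb rws ufkfj skgjg epvg vqz rvvq poog cwvc
Hunk 2: at line 5 remove [vqz,rvvq] add [ycjb,jos] -> 10 lines: qco oilb rws ufkfj skgjg epvg ycjb jos poog cwvc
Hunk 3: at line 1 remove [rws,ufkfj] add [pull] -> 9 lines: qco oilb pull skgjg epvg ycjb jos poog cwvc
Final line count: 9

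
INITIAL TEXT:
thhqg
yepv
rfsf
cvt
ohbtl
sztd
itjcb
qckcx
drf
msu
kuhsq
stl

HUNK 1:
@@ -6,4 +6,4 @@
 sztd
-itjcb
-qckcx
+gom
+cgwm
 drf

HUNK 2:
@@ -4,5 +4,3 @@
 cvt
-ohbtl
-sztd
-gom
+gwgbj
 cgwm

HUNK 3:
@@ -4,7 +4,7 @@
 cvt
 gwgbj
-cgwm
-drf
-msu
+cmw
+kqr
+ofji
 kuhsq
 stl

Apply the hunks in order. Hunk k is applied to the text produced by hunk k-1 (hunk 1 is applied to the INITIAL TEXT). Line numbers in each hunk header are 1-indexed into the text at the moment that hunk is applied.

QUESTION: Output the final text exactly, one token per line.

Hunk 1: at line 6 remove [itjcb,qckcx] add [gom,cgwm] -> 12 lines: thhqg yepv rfsf cvt ohbtl sztd gom cgwm drf msu kuhsq stl
Hunk 2: at line 4 remove [ohbtl,sztd,gom] add [gwgbj] -> 10 lines: thhqg yepv rfsf cvt gwgbj cgwm drf msu kuhsq stl
Hunk 3: at line 4 remove [cgwm,drf,msu] add [cmw,kqr,ofji] -> 10 lines: thhqg yepv rfsf cvt gwgbj cmw kqr ofji kuhsq stl

Answer: thhqg
yepv
rfsf
cvt
gwgbj
cmw
kqr
ofji
kuhsq
stl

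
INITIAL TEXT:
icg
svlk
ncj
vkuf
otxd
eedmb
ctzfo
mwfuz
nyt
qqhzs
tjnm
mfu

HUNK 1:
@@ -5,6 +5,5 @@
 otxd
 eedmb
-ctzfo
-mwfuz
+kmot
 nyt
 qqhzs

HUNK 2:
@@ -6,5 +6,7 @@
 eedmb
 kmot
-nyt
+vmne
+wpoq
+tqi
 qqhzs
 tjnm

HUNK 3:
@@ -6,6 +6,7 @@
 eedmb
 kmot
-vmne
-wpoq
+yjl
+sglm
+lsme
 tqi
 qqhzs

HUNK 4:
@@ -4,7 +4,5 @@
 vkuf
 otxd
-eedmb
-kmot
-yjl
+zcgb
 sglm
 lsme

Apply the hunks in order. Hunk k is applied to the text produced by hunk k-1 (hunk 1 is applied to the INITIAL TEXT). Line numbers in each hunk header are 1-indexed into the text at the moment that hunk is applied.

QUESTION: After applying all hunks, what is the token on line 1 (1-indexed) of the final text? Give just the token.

Answer: icg

Derivation:
Hunk 1: at line 5 remove [ctzfo,mwfuz] add [kmot] -> 11 lines: icg svlk ncj vkuf otxd eedmb kmot nyt qqhzs tjnm mfu
Hunk 2: at line 6 remove [nyt] add [vmne,wpoq,tqi] -> 13 lines: icg svlk ncj vkuf otxd eedmb kmot vmne wpoq tqi qqhzs tjnm mfu
Hunk 3: at line 6 remove [vmne,wpoq] add [yjl,sglm,lsme] -> 14 lines: icg svlk ncj vkuf otxd eedmb kmot yjl sglm lsme tqi qqhzs tjnm mfu
Hunk 4: at line 4 remove [eedmb,kmot,yjl] add [zcgb] -> 12 lines: icg svlk ncj vkuf otxd zcgb sglm lsme tqi qqhzs tjnm mfu
Final line 1: icg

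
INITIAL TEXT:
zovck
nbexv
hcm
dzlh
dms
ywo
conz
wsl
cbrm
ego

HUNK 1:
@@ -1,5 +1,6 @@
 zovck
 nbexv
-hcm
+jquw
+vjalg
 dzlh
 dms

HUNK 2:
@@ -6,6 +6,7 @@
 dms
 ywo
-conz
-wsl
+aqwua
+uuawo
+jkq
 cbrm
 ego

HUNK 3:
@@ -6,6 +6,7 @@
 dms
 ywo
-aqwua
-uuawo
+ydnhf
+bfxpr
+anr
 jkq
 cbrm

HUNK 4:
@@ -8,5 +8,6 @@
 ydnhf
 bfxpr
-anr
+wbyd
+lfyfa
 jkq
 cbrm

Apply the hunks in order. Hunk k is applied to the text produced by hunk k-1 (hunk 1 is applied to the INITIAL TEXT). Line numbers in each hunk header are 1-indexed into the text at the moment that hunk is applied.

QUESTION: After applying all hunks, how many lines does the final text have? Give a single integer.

Hunk 1: at line 1 remove [hcm] add [jquw,vjalg] -> 11 lines: zovck nbexv jquw vjalg dzlh dms ywo conz wsl cbrm ego
Hunk 2: at line 6 remove [conz,wsl] add [aqwua,uuawo,jkq] -> 12 lines: zovck nbexv jquw vjalg dzlh dms ywo aqwua uuawo jkq cbrm ego
Hunk 3: at line 6 remove [aqwua,uuawo] add [ydnhf,bfxpr,anr] -> 13 lines: zovck nbexv jquw vjalg dzlh dms ywo ydnhf bfxpr anr jkq cbrm ego
Hunk 4: at line 8 remove [anr] add [wbyd,lfyfa] -> 14 lines: zovck nbexv jquw vjalg dzlh dms ywo ydnhf bfxpr wbyd lfyfa jkq cbrm ego
Final line count: 14

Answer: 14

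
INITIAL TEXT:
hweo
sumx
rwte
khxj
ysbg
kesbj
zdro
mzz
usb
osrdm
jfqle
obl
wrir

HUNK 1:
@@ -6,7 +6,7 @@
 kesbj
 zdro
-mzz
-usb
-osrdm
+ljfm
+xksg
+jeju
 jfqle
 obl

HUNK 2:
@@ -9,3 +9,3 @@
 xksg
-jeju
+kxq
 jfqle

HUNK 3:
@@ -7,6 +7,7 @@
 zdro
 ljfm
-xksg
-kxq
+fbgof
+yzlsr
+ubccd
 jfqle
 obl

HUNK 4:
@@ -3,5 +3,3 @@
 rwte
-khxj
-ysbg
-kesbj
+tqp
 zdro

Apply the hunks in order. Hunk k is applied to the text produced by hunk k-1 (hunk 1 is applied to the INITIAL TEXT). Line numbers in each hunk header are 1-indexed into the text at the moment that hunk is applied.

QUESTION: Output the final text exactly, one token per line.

Answer: hweo
sumx
rwte
tqp
zdro
ljfm
fbgof
yzlsr
ubccd
jfqle
obl
wrir

Derivation:
Hunk 1: at line 6 remove [mzz,usb,osrdm] add [ljfm,xksg,jeju] -> 13 lines: hweo sumx rwte khxj ysbg kesbj zdro ljfm xksg jeju jfqle obl wrir
Hunk 2: at line 9 remove [jeju] add [kxq] -> 13 lines: hweo sumx rwte khxj ysbg kesbj zdro ljfm xksg kxq jfqle obl wrir
Hunk 3: at line 7 remove [xksg,kxq] add [fbgof,yzlsr,ubccd] -> 14 lines: hweo sumx rwte khxj ysbg kesbj zdro ljfm fbgof yzlsr ubccd jfqle obl wrir
Hunk 4: at line 3 remove [khxj,ysbg,kesbj] add [tqp] -> 12 lines: hweo sumx rwte tqp zdro ljfm fbgof yzlsr ubccd jfqle obl wrir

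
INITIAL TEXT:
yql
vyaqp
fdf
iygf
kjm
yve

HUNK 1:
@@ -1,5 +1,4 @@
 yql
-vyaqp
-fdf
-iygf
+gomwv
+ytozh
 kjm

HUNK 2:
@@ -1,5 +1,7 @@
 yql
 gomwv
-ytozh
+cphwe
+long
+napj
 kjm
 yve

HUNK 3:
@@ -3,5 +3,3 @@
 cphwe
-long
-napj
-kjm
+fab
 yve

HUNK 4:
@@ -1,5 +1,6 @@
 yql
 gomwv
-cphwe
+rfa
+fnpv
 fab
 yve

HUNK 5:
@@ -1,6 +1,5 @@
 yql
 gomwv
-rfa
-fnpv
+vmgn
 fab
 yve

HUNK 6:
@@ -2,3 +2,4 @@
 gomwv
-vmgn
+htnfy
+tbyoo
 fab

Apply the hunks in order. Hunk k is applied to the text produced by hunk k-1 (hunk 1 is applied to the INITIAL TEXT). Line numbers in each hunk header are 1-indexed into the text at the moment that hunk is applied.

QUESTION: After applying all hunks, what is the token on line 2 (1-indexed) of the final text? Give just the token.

Hunk 1: at line 1 remove [vyaqp,fdf,iygf] add [gomwv,ytozh] -> 5 lines: yql gomwv ytozh kjm yve
Hunk 2: at line 1 remove [ytozh] add [cphwe,long,napj] -> 7 lines: yql gomwv cphwe long napj kjm yve
Hunk 3: at line 3 remove [long,napj,kjm] add [fab] -> 5 lines: yql gomwv cphwe fab yve
Hunk 4: at line 1 remove [cphwe] add [rfa,fnpv] -> 6 lines: yql gomwv rfa fnpv fab yve
Hunk 5: at line 1 remove [rfa,fnpv] add [vmgn] -> 5 lines: yql gomwv vmgn fab yve
Hunk 6: at line 2 remove [vmgn] add [htnfy,tbyoo] -> 6 lines: yql gomwv htnfy tbyoo fab yve
Final line 2: gomwv

Answer: gomwv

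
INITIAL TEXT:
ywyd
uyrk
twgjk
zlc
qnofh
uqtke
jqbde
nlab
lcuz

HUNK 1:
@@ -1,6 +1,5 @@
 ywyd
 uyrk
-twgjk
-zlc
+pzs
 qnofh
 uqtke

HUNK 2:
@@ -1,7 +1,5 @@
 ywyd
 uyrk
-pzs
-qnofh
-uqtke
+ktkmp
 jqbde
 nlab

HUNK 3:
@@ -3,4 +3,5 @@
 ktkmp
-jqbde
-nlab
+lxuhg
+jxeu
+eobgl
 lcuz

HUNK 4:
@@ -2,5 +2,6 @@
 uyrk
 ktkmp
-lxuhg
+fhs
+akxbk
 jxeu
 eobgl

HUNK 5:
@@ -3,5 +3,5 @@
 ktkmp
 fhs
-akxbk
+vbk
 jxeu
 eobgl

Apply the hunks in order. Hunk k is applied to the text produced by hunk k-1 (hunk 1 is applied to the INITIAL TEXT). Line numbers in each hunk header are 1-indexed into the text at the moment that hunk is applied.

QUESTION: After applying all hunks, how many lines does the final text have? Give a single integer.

Answer: 8

Derivation:
Hunk 1: at line 1 remove [twgjk,zlc] add [pzs] -> 8 lines: ywyd uyrk pzs qnofh uqtke jqbde nlab lcuz
Hunk 2: at line 1 remove [pzs,qnofh,uqtke] add [ktkmp] -> 6 lines: ywyd uyrk ktkmp jqbde nlab lcuz
Hunk 3: at line 3 remove [jqbde,nlab] add [lxuhg,jxeu,eobgl] -> 7 lines: ywyd uyrk ktkmp lxuhg jxeu eobgl lcuz
Hunk 4: at line 2 remove [lxuhg] add [fhs,akxbk] -> 8 lines: ywyd uyrk ktkmp fhs akxbk jxeu eobgl lcuz
Hunk 5: at line 3 remove [akxbk] add [vbk] -> 8 lines: ywyd uyrk ktkmp fhs vbk jxeu eobgl lcuz
Final line count: 8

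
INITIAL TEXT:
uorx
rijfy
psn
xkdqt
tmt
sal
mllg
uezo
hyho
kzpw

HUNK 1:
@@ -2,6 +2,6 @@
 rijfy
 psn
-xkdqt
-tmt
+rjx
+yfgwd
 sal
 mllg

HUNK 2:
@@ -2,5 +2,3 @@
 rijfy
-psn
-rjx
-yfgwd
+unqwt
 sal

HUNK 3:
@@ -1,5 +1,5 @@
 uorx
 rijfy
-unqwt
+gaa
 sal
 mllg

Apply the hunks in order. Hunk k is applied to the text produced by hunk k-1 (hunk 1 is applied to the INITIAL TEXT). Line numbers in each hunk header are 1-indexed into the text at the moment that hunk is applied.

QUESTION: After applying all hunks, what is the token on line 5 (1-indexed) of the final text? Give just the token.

Answer: mllg

Derivation:
Hunk 1: at line 2 remove [xkdqt,tmt] add [rjx,yfgwd] -> 10 lines: uorx rijfy psn rjx yfgwd sal mllg uezo hyho kzpw
Hunk 2: at line 2 remove [psn,rjx,yfgwd] add [unqwt] -> 8 lines: uorx rijfy unqwt sal mllg uezo hyho kzpw
Hunk 3: at line 1 remove [unqwt] add [gaa] -> 8 lines: uorx rijfy gaa sal mllg uezo hyho kzpw
Final line 5: mllg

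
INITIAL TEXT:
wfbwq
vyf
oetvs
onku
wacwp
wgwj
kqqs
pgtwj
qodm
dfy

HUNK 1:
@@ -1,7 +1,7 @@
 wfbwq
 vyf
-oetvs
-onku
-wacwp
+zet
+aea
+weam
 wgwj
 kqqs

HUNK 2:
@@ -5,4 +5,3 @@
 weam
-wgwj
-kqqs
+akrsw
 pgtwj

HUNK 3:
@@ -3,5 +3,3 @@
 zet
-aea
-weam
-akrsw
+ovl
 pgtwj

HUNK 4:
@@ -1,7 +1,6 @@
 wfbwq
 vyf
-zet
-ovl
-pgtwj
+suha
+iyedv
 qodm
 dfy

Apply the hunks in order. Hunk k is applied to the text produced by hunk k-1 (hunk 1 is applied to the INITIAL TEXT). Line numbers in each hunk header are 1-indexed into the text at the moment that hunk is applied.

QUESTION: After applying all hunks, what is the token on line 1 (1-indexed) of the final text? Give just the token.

Hunk 1: at line 1 remove [oetvs,onku,wacwp] add [zet,aea,weam] -> 10 lines: wfbwq vyf zet aea weam wgwj kqqs pgtwj qodm dfy
Hunk 2: at line 5 remove [wgwj,kqqs] add [akrsw] -> 9 lines: wfbwq vyf zet aea weam akrsw pgtwj qodm dfy
Hunk 3: at line 3 remove [aea,weam,akrsw] add [ovl] -> 7 lines: wfbwq vyf zet ovl pgtwj qodm dfy
Hunk 4: at line 1 remove [zet,ovl,pgtwj] add [suha,iyedv] -> 6 lines: wfbwq vyf suha iyedv qodm dfy
Final line 1: wfbwq

Answer: wfbwq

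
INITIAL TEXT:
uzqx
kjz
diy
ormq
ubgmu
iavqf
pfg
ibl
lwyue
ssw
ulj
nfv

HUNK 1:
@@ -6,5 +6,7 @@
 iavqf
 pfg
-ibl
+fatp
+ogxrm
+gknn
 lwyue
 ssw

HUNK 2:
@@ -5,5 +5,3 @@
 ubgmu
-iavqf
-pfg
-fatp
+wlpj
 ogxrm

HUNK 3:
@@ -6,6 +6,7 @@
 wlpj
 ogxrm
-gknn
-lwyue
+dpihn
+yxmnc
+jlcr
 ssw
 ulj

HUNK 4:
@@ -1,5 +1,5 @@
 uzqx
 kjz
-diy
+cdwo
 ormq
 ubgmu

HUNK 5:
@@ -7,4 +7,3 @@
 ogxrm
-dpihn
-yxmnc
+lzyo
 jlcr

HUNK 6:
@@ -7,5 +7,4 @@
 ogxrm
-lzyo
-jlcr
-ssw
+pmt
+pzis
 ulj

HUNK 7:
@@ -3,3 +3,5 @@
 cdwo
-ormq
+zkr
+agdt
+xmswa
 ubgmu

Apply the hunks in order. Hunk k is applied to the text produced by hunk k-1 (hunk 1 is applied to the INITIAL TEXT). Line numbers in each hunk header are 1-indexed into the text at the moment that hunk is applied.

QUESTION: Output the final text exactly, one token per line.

Answer: uzqx
kjz
cdwo
zkr
agdt
xmswa
ubgmu
wlpj
ogxrm
pmt
pzis
ulj
nfv

Derivation:
Hunk 1: at line 6 remove [ibl] add [fatp,ogxrm,gknn] -> 14 lines: uzqx kjz diy ormq ubgmu iavqf pfg fatp ogxrm gknn lwyue ssw ulj nfv
Hunk 2: at line 5 remove [iavqf,pfg,fatp] add [wlpj] -> 12 lines: uzqx kjz diy ormq ubgmu wlpj ogxrm gknn lwyue ssw ulj nfv
Hunk 3: at line 6 remove [gknn,lwyue] add [dpihn,yxmnc,jlcr] -> 13 lines: uzqx kjz diy ormq ubgmu wlpj ogxrm dpihn yxmnc jlcr ssw ulj nfv
Hunk 4: at line 1 remove [diy] add [cdwo] -> 13 lines: uzqx kjz cdwo ormq ubgmu wlpj ogxrm dpihn yxmnc jlcr ssw ulj nfv
Hunk 5: at line 7 remove [dpihn,yxmnc] add [lzyo] -> 12 lines: uzqx kjz cdwo ormq ubgmu wlpj ogxrm lzyo jlcr ssw ulj nfv
Hunk 6: at line 7 remove [lzyo,jlcr,ssw] add [pmt,pzis] -> 11 lines: uzqx kjz cdwo ormq ubgmu wlpj ogxrm pmt pzis ulj nfv
Hunk 7: at line 3 remove [ormq] add [zkr,agdt,xmswa] -> 13 lines: uzqx kjz cdwo zkr agdt xmswa ubgmu wlpj ogxrm pmt pzis ulj nfv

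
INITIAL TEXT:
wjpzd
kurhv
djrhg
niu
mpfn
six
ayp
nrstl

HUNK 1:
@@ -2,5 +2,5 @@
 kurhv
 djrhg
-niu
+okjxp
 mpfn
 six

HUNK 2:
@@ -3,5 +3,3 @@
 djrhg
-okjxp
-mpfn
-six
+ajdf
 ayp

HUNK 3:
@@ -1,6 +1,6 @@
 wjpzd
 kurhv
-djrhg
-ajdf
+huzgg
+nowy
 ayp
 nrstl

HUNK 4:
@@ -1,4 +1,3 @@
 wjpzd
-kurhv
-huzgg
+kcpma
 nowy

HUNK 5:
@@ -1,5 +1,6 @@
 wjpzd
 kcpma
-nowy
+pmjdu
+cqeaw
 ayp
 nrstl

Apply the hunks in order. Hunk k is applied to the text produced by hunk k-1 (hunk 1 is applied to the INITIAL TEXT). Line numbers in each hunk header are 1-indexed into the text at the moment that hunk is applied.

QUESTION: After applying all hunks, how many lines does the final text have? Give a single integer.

Hunk 1: at line 2 remove [niu] add [okjxp] -> 8 lines: wjpzd kurhv djrhg okjxp mpfn six ayp nrstl
Hunk 2: at line 3 remove [okjxp,mpfn,six] add [ajdf] -> 6 lines: wjpzd kurhv djrhg ajdf ayp nrstl
Hunk 3: at line 1 remove [djrhg,ajdf] add [huzgg,nowy] -> 6 lines: wjpzd kurhv huzgg nowy ayp nrstl
Hunk 4: at line 1 remove [kurhv,huzgg] add [kcpma] -> 5 lines: wjpzd kcpma nowy ayp nrstl
Hunk 5: at line 1 remove [nowy] add [pmjdu,cqeaw] -> 6 lines: wjpzd kcpma pmjdu cqeaw ayp nrstl
Final line count: 6

Answer: 6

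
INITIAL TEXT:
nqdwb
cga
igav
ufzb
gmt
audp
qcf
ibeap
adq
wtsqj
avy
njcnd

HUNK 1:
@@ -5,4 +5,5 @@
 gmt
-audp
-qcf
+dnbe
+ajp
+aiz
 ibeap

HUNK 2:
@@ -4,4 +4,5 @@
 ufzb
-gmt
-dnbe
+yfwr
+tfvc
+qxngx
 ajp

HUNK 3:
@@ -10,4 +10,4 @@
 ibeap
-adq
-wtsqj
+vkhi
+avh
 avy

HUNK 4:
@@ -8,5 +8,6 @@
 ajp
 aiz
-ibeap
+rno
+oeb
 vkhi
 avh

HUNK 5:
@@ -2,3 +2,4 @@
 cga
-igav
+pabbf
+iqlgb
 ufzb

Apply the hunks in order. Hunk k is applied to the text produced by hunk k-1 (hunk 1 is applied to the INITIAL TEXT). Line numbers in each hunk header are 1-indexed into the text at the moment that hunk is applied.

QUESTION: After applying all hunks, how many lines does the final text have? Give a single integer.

Answer: 16

Derivation:
Hunk 1: at line 5 remove [audp,qcf] add [dnbe,ajp,aiz] -> 13 lines: nqdwb cga igav ufzb gmt dnbe ajp aiz ibeap adq wtsqj avy njcnd
Hunk 2: at line 4 remove [gmt,dnbe] add [yfwr,tfvc,qxngx] -> 14 lines: nqdwb cga igav ufzb yfwr tfvc qxngx ajp aiz ibeap adq wtsqj avy njcnd
Hunk 3: at line 10 remove [adq,wtsqj] add [vkhi,avh] -> 14 lines: nqdwb cga igav ufzb yfwr tfvc qxngx ajp aiz ibeap vkhi avh avy njcnd
Hunk 4: at line 8 remove [ibeap] add [rno,oeb] -> 15 lines: nqdwb cga igav ufzb yfwr tfvc qxngx ajp aiz rno oeb vkhi avh avy njcnd
Hunk 5: at line 2 remove [igav] add [pabbf,iqlgb] -> 16 lines: nqdwb cga pabbf iqlgb ufzb yfwr tfvc qxngx ajp aiz rno oeb vkhi avh avy njcnd
Final line count: 16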